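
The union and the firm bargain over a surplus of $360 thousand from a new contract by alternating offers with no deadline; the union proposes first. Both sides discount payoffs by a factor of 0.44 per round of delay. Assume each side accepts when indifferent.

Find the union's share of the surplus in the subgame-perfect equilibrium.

In a stationary SPE each proposer offers the other exactly their discounted continuation value.
If the union keeps x when proposing and the firm keeps y when proposing, then x = 360 − 0.44y and y = 360 − 0.44x.
Solving: x = 360(1 − 0.44) / (1 − 0.44·0.44) = 201.6 / 0.8064 = 250.
The firm gets 360 − 250 = 110.

250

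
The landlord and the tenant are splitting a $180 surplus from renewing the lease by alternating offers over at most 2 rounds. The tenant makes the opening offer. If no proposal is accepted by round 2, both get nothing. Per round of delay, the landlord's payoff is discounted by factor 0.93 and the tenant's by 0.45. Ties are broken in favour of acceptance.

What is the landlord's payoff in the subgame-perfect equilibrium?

Round 2 (the landlord proposes): the tenant will accept anything ≥ 0, so the landlord offers 0 and keeps 180.
Round 1 (the tenant proposes): the landlord can get 180 next round, worth 0.93 × 180 = 167.4 now; the tenant offers that and keeps 12.6.

167.4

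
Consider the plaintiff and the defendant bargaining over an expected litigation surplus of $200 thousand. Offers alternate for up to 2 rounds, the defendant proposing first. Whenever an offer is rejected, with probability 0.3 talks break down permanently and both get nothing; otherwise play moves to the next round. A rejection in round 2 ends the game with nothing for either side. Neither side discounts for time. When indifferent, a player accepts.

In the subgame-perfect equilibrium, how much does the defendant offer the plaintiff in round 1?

By backward induction:
Round 2 (the plaintiff proposes): rejection yields 0 for the defendant; the plaintiff offers 0 and keeps 200.
Round 1 (the defendant proposes): rejecting gives the plaintiff an expected 0.7 × 200 = 140. The defendant offers 140 and keeps 200 − 140 = 60.

140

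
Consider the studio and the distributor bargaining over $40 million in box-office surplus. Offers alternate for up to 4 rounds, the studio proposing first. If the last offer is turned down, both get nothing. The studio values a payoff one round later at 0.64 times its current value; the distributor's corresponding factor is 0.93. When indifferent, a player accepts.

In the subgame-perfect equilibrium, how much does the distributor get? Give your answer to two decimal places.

Round 4 (the distributor proposes): the studio will accept anything ≥ 0, so the distributor offers 0 and keeps 40.
Round 3 (the studio proposes): the distributor can get 40 next round, worth 0.93 × 40 = 37.2 now, so the studio offers 37.2, keeping 2.8.
Round 2 (the distributor proposes): the studio can get 2.8 next round, worth 0.64 × 2.8 = 1.792 now; the distributor offers that and keeps 38.208.
Round 1 (the studio proposes): the distributor can get 38.208 next round, worth 0.93 × 38.208 = 35.53344 now. The studio offers 35.53344 and keeps 40 − 35.53344 = 4.46656.

35.53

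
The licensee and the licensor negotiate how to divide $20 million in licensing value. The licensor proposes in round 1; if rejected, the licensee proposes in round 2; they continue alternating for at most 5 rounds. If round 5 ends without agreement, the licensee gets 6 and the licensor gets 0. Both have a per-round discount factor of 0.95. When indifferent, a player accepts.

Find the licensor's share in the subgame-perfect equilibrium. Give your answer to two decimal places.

Round 5 (the licensor proposes): the licensee gets 6 if talks fail, so the licensor offers 6 and keeps 14.
Round 4 (the licensee proposes): the licensor can get 14 next round, worth 0.95 × 14 = 13.3 now. The licensee offers 13.3 and keeps 20 − 13.3 = 6.7.
Round 3 (the licensor proposes): the licensee can get 6.7 next round, worth 0.95 × 6.7 = 6.365 now; the licensor offers that and keeps 13.635.
Round 2 (the licensee proposes): the licensor can get 13.635 next round, worth 0.95 × 13.635 = 12.95325 now; the licensee offers that and keeps 7.04675.
Round 1 (the licensor proposes): the licensee can get 7.04675 next round, worth 0.95 × 7.04675 = 6.6944125 now, so the licensor offers 6.6944125, keeping 13.3055875.

13.31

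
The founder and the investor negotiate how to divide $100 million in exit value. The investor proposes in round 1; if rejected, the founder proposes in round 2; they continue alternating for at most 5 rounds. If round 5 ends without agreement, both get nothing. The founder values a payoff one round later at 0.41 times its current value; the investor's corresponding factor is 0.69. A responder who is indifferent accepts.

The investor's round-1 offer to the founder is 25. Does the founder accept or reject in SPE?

Accept

Work out the founder's continuation value if the offer is rejected.
Round 5 (the investor proposes): the founder will accept anything ≥ 0, so the investor offers 0 and keeps 100.
Round 4 (the founder proposes): the investor can get 100 next round, worth 0.69 × 100 = 69 now; the founder offers that and keeps 31.
Round 3 (the investor proposes): the founder can get 31 next round, worth 0.41 × 31 = 12.71 now. The investor offers 12.71 and keeps 100 − 12.71 = 87.29.
Round 2 (the founder proposes): the investor can get 87.29 next round, worth 0.69 × 87.29 = 60.2301 now, so the founder offers 60.2301, keeping 39.7699.
So by rejecting in round 1, the founder gets 39.7699 next round, worth 0.41 × 39.7699 = 16.305659 now.
Offer 25 ≥ 16.305659, so the founder accepts.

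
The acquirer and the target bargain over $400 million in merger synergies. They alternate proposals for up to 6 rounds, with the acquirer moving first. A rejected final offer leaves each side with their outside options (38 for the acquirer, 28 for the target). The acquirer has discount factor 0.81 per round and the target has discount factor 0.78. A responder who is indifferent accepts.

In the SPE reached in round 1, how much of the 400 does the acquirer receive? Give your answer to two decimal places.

Solve by backward induction from round 6.
Round 6 (the target proposes): the acquirer gets 38 if talks fail, so the target offers 38 and keeps 362.
Round 5 (the acquirer proposes): the target can get 362 next round, worth 0.78 × 362 = 282.36 now; the acquirer offers that and keeps 117.64.
Round 4 (the target proposes): the acquirer can get 117.64 next round, worth 0.81 × 117.64 = 95.2884 now. The target offers 95.2884 and keeps 400 − 95.2884 = 304.7116.
Round 3 (the acquirer proposes): the target can get 304.7116 next round, worth 0.78 × 304.7116 = 237.675048 now. The acquirer offers 237.675048 and keeps 400 − 237.675048 = 162.324952.
Round 2 (the target proposes): the acquirer can get 162.324952 next round, worth 0.81 × 162.324952 = 131.48321112 now. The target offers 131.48321112 and keeps 400 − 131.48321112 = 268.51678888.
Round 1 (the acquirer proposes): the target can get 268.51678888 next round, worth 0.78 × 268.51678888 = 209.4430953264 now. The acquirer offers 209.4430953264 and keeps 400 − 209.4430953264 = 190.5569046736.

190.56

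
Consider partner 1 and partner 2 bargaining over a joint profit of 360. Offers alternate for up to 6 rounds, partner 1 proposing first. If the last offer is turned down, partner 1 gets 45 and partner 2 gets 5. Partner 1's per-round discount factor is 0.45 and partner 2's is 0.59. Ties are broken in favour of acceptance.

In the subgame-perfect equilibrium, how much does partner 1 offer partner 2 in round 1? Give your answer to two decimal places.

Solve by backward induction from round 6.
Round 6 (partner 2 proposes): partner 1 gets 45 if talks fail, so partner 2 offers 45 and keeps 315.
Round 5 (partner 1 proposes): partner 2 can get 315 next round, worth 0.59 × 315 = 185.85 now, so partner 1 offers 185.85, keeping 174.15.
Round 4 (partner 2 proposes): partner 1 can get 174.15 next round, worth 0.45 × 174.15 = 78.3675 now, so partner 2 offers 78.3675, keeping 281.6325.
Round 3 (partner 1 proposes): partner 2 can get 281.6325 next round, worth 0.59 × 281.6325 = 166.163175 now; partner 1 offers that and keeps 193.836825.
Round 2 (partner 2 proposes): partner 1 can get 193.836825 next round, worth 0.45 × 193.836825 = 87.22657125 now; partner 2 offers that and keeps 272.77342875.
Round 1 (partner 1 proposes): partner 2 can get 272.77342875 next round, worth 0.59 × 272.77342875 = 160.9363229625 now, so partner 1 offers 160.9363229625, keeping 199.0636770375.

160.94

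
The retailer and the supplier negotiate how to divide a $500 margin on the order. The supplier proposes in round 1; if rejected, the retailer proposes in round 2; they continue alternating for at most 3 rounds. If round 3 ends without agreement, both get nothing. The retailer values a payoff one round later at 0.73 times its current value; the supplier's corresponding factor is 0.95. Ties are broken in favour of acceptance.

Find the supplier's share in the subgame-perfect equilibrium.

481.75

Round 3 (the supplier proposes): rejection yields 0 for the retailer; the supplier offers 0 and keeps 500.
Round 2 (the retailer proposes): the supplier can get 500 next round, worth 0.95 × 500 = 475 now; the retailer offers that and keeps 25.
Round 1 (the supplier proposes): the retailer can get 25 next round, worth 0.73 × 25 = 18.25 now; the supplier offers that and keeps 481.75.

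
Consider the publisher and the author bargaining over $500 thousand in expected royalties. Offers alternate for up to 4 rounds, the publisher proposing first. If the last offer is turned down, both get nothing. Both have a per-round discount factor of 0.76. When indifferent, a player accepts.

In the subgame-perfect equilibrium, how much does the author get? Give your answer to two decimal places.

310.69

Solve by backward induction from round 4.
Round 4 (the author proposes): the publisher will accept anything ≥ 0, so the author offers 0 and keeps 500.
Round 3 (the publisher proposes): the author can get 500 next round, worth 0.76 × 500 = 380 now. The publisher offers 380 and keeps 500 − 380 = 120.
Round 2 (the author proposes): the publisher can get 120 next round, worth 0.76 × 120 = 91.2 now, so the author offers 91.2, keeping 408.8.
Round 1 (the publisher proposes): the author can get 408.8 next round, worth 0.76 × 408.8 = 310.688 now; the publisher offers that and keeps 189.312.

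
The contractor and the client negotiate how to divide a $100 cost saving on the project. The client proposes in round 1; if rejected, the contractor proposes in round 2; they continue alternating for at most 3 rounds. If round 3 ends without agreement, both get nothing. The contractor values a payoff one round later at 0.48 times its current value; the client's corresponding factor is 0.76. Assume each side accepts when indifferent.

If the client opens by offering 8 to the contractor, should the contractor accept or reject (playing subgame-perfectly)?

Work out the contractor's continuation value if the offer is rejected.
Round 3 (the client proposes): rejection yields 0 for the contractor; the client offers 0 and keeps 100.
Round 2 (the contractor proposes): the client can get 100 next round, worth 0.76 × 100 = 76 now, so the contractor offers 76, keeping 24.
So by rejecting in round 1, the contractor gets 24 next round, worth 0.48 × 24 = 11.52 now.
Offer 8 < 11.52, so the contractor rejects.

Reject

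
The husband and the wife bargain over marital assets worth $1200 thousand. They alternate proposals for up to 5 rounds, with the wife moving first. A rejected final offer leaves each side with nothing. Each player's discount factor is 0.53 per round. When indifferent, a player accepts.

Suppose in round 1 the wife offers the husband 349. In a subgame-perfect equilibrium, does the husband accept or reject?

Reject

Work out the husband's continuation value if the offer is rejected.
Round 5 (the wife proposes): the husband will accept anything ≥ 0, so the wife offers 0 and keeps 1200.
Round 4 (the husband proposes): the wife can get 1200 next round, worth 0.53 × 1200 = 636 now, so the husband offers 636, keeping 564.
Round 3 (the wife proposes): the husband can get 564 next round, worth 0.53 × 564 = 298.92 now, so the wife offers 298.92, keeping 901.08.
Round 2 (the husband proposes): the wife can get 901.08 next round, worth 0.53 × 901.08 = 477.5724 now, so the husband offers 477.5724, keeping 722.4276.
So by rejecting in round 1, the husband gets 722.4276 next round, worth 0.53 × 722.4276 = 382.886628 now.
Offer 349 < 382.886628, so the husband rejects.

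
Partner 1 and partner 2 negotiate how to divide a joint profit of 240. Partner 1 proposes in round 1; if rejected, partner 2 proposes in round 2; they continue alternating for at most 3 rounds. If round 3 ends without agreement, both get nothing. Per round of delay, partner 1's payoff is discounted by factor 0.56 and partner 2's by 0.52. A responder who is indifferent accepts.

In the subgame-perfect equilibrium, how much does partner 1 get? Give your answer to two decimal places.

Round 3 (partner 1 proposes): partner 2 will accept anything ≥ 0, so partner 1 offers 0 and keeps 240.
Round 2 (partner 2 proposes): partner 1 can get 240 next round, worth 0.56 × 240 = 134.4 now, so partner 2 offers 134.4, keeping 105.6.
Round 1 (partner 1 proposes): partner 2 can get 105.6 next round, worth 0.52 × 105.6 = 54.912 now, so partner 1 offers 54.912, keeping 185.088.

185.09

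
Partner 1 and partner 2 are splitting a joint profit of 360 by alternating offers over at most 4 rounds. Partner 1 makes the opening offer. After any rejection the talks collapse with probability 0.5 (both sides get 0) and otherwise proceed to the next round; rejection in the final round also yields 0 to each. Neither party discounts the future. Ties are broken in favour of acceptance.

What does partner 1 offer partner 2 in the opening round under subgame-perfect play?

Round 4 (partner 2 proposes): partner 1 will accept anything ≥ 0, so partner 2 offers 0 and keeps 360.
Round 3 (partner 1 proposes): rejecting gives partner 2 an expected 0.5 × 360 = 180. Partner 1 offers 180 and keeps 360 − 180 = 180.
Round 2 (partner 2 proposes): rejecting gives partner 1 an expected 0.5 × 180 = 90. Partner 2 offers 90 and keeps 360 − 90 = 270.
Round 1 (partner 1 proposes): rejecting gives partner 2 an expected 0.5 × 270 = 135. Partner 1 offers 135 and keeps 360 − 135 = 225.

135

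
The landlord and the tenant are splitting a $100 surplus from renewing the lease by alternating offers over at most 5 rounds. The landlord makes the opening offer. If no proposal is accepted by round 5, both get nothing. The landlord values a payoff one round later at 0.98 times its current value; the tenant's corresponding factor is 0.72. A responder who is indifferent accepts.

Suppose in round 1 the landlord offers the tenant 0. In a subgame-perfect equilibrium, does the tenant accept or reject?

Round 5 (the landlord proposes): rejection yields 0 for the tenant; the landlord offers 0 and keeps 100.
Round 4 (the tenant proposes): the landlord can get 100 next round, worth 0.98 × 100 = 98 now; the tenant offers that and keeps 2.
Round 3 (the landlord proposes): the tenant can get 2 next round, worth 0.72 × 2 = 1.44 now. The landlord offers 1.44 and keeps 100 − 1.44 = 98.56.
Round 2 (the tenant proposes): the landlord can get 98.56 next round, worth 0.98 × 98.56 = 96.5888 now; the tenant offers that and keeps 3.4112.
So by rejecting in round 1, the tenant gets 3.4112 next round, worth 0.72 × 3.4112 = 2.456064 now.
Offer 0 < 2.456064, so the tenant rejects.

Reject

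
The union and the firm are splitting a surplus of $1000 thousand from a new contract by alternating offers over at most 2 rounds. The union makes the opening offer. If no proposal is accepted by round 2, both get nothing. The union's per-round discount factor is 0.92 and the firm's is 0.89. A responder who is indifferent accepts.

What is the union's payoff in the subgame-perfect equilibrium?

Round 2 (the firm proposes): the union will accept anything ≥ 0, so the firm offers 0 and keeps 1000.
Round 1 (the union proposes): the firm can get 1000 next round, worth 0.89 × 1000 = 890 now; the union offers that and keeps 110.

110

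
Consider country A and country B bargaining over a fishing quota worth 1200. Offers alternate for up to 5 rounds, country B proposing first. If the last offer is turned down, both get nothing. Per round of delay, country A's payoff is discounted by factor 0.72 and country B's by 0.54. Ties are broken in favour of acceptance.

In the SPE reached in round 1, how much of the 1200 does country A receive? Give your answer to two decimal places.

Round 5 (country B proposes): rejection yields 0 for country A; country B offers 0 and keeps 1200.
Round 4 (country A proposes): country B can get 1200 next round, worth 0.54 × 1200 = 648 now; country A offers that and keeps 552.
Round 3 (country B proposes): country A can get 552 next round, worth 0.72 × 552 = 397.44 now. Country B offers 397.44 and keeps 1200 − 397.44 = 802.56.
Round 2 (country A proposes): country B can get 802.56 next round, worth 0.54 × 802.56 = 433.3824 now. Country A offers 433.3824 and keeps 1200 − 433.3824 = 766.6176.
Round 1 (country B proposes): country A can get 766.6176 next round, worth 0.72 × 766.6176 = 551.964672 now. Country B offers 551.964672 and keeps 1200 − 551.964672 = 648.035328.

551.96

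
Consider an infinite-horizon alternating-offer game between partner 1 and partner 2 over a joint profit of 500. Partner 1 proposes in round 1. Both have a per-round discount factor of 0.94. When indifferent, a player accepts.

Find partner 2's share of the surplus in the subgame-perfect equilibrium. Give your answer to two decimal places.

In a stationary SPE each proposer offers the other exactly their discounted continuation value.
If partner 1 keeps x when proposing and partner 2 keeps y when proposing, then x = 500 − 0.94y and y = 500 − 0.94x.
Solving: x = 500(1 − 0.94) / (1 − 0.94·0.94) = 30 / 0.1164 ≈ 257.7320.
Partner 2 gets 500 − 257.7320 ≈ 242.2680.

242.27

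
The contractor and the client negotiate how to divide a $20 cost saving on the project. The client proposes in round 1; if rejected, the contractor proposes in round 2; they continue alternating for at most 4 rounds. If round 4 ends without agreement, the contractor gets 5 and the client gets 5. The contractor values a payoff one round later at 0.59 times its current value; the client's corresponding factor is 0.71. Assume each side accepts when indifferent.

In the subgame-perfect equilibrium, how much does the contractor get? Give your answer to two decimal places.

7.13

Solve by backward induction from round 4.
Round 4 (the contractor proposes): the client gets 5 if talks fail, so the contractor offers 5 and keeps 15.
Round 3 (the client proposes): the contractor can get 15 next round, worth 0.59 × 15 = 8.85 now, so the client offers 8.85, keeping 11.15.
Round 2 (the contractor proposes): the client can get 11.15 next round, worth 0.71 × 11.15 = 7.9165 now; the contractor offers that and keeps 12.0835.
Round 1 (the client proposes): the contractor can get 12.0835 next round, worth 0.59 × 12.0835 = 7.129265 now, so the client offers 7.129265, keeping 12.870735.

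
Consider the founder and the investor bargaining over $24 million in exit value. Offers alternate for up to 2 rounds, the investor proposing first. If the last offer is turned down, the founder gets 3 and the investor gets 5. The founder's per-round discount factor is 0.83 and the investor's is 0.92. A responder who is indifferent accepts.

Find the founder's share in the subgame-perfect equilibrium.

15.77

Round 2 (the founder proposes): the investor gets 5 if talks fail, so the founder offers 5 and keeps 19.
Round 1 (the investor proposes): the founder can get 19 next round, worth 0.83 × 19 = 15.77 now. The investor offers 15.77 and keeps 24 − 15.77 = 8.23.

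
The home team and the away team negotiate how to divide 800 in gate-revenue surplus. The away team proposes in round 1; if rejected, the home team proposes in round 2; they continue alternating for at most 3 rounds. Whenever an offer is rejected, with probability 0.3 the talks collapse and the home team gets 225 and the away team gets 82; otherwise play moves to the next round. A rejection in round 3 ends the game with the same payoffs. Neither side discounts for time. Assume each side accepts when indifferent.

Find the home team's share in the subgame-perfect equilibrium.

By backward induction:
Round 3 (the away team proposes): the home team gets 225 if talks fail, so the away team offers 225 and keeps 575.
Round 2 (the home team proposes): rejecting gives the away team an expected 0.7 × 575 + 0.3 × 82 = 427.1. The home team offers 427.1 and keeps 800 − 427.1 = 372.9.
Round 1 (the away team proposes): rejecting gives the home team an expected 0.7 × 372.9 + 0.3 × 225 = 328.53; the away team offers that and keeps 471.47.

328.53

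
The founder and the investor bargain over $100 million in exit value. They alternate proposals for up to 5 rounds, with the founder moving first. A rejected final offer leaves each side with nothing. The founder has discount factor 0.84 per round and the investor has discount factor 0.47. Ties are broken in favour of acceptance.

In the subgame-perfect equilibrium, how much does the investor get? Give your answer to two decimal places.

10.49

Solve by backward induction from round 5.
Round 5 (the founder proposes): rejection yields 0 for the investor; the founder offers 0 and keeps 100.
Round 4 (the investor proposes): the founder can get 100 next round, worth 0.84 × 100 = 84 now. The investor offers 84 and keeps 100 − 84 = 16.
Round 3 (the founder proposes): the investor can get 16 next round, worth 0.47 × 16 = 7.52 now. The founder offers 7.52 and keeps 100 − 7.52 = 92.48.
Round 2 (the investor proposes): the founder can get 92.48 next round, worth 0.84 × 92.48 = 77.6832 now, so the investor offers 77.6832, keeping 22.3168.
Round 1 (the founder proposes): the investor can get 22.3168 next round, worth 0.47 × 22.3168 = 10.488896 now; the founder offers that and keeps 89.511104.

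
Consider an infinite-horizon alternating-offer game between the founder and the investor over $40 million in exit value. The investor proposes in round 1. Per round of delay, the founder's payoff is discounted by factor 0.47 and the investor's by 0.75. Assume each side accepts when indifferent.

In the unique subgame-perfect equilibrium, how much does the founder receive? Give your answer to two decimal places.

7.26

In a stationary SPE each proposer offers the other exactly their discounted continuation value.
If the investor keeps x when proposing and the founder keeps y when proposing, then x = 40 − 0.47y and y = 40 − 0.75x.
Solving: x = 40(1 − 0.47) / (1 − 0.75·0.47) = 21.2 / 0.6475 ≈ 32.7413.
The founder gets 40 − 32.7413 ≈ 7.2587.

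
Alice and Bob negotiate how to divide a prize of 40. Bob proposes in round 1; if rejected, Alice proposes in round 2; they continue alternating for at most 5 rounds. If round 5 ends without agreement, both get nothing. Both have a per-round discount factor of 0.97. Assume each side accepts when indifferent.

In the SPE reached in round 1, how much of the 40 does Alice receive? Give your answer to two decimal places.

Round 5 (Bob proposes): Alice will accept anything ≥ 0, so Bob offers 0 and keeps 40.
Round 4 (Alice proposes): Bob can get 40 next round, worth 0.97 × 40 = 38.8 now; Alice offers that and keeps 1.2.
Round 3 (Bob proposes): Alice can get 1.2 next round, worth 0.97 × 1.2 = 1.164 now. Bob offers 1.164 and keeps 40 − 1.164 = 38.836.
Round 2 (Alice proposes): Bob can get 38.836 next round, worth 0.97 × 38.836 = 37.67092 now; Alice offers that and keeps 2.32908.
Round 1 (Bob proposes): Alice can get 2.32908 next round, worth 0.97 × 2.32908 = 2.2592076 now, so Bob offers 2.2592076, keeping 37.7407924.

2.26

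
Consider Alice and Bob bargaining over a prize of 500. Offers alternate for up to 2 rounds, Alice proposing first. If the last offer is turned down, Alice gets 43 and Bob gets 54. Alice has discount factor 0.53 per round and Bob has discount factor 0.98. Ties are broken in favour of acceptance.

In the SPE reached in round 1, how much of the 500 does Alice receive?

Round 2 (Bob proposes): Alice gets 43 if talks fail, so Bob offers 43 and keeps 457.
Round 1 (Alice proposes): Bob can get 457 next round, worth 0.98 × 457 = 447.86 now, so Alice offers 447.86, keeping 52.14.

52.14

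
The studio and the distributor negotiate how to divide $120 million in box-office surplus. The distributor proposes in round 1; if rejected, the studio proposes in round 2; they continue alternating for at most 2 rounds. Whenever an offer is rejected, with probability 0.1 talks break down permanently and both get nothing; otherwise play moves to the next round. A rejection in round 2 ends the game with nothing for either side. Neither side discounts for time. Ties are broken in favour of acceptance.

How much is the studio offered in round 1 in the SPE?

108

Round 2 (the studio proposes): the distributor will accept anything ≥ 0, so the studio offers 0 and keeps 120.
Round 1 (the distributor proposes): rejecting gives the studio an expected 0.9 × 120 = 108. The distributor offers 108 and keeps 120 − 108 = 12.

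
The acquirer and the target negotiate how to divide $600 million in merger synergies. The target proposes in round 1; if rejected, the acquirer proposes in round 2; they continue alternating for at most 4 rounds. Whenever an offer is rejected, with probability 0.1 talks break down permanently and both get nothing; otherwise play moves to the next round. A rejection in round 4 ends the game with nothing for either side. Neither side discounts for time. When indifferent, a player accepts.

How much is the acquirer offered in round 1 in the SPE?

Round 4 (the acquirer proposes): rejection yields 0 for the target; the acquirer offers 0 and keeps 600.
Round 3 (the target proposes): rejecting gives the acquirer an expected 0.9 × 600 = 540. The target offers 540 and keeps 600 − 540 = 60.
Round 2 (the acquirer proposes): rejecting gives the target an expected 0.9 × 60 = 54, so the acquirer offers 54, keeping 546.
Round 1 (the target proposes): rejecting gives the acquirer an expected 0.9 × 546 = 491.4; the target offers that and keeps 108.6.

491.4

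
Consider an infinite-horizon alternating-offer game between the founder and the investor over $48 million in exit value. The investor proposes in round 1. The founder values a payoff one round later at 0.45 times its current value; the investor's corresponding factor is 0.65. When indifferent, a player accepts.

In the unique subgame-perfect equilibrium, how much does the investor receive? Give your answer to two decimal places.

37.31

In a stationary SPE each proposer offers the other exactly their discounted continuation value.
If the investor keeps x when proposing and the founder keeps y when proposing, then x = 48 − 0.45y and y = 48 − 0.65x.
Solving: x = 48(1 − 0.45) / (1 − 0.65·0.45) = 26.4 / 0.7075 ≈ 37.3145.
The founder gets 48 − 37.3145 ≈ 10.6855.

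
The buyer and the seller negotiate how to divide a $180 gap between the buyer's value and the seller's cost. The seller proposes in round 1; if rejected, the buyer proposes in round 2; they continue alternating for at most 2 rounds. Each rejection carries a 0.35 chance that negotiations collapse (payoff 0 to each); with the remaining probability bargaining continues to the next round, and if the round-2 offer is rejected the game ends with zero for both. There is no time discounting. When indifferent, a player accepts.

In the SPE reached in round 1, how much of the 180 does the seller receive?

63

Round 2 (the buyer proposes): rejection yields 0 for the seller; the buyer offers 0 and keeps 180.
Round 1 (the seller proposes): rejecting gives the buyer an expected 0.65 × 180 = 117; the seller offers that and keeps 63.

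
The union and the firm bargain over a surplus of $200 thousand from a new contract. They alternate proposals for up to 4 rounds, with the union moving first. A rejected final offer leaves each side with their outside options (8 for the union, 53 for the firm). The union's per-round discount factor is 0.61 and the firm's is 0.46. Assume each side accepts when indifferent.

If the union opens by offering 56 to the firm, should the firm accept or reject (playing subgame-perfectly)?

Reject

Round 4 (the firm proposes): the union gets 8 if talks fail, so the firm offers 8 and keeps 192.
Round 3 (the union proposes): the firm can get 192 next round, worth 0.46 × 192 = 88.32 now. The union offers 88.32 and keeps 200 − 88.32 = 111.68.
Round 2 (the firm proposes): the union can get 111.68 next round, worth 0.61 × 111.68 = 68.1248 now. The firm offers 68.1248 and keeps 200 − 68.1248 = 131.8752.
So by rejecting in round 1, the firm gets 131.8752 next round, worth 0.46 × 131.8752 = 60.662592 now.
Offer 56 < 60.662592, so the firm rejects.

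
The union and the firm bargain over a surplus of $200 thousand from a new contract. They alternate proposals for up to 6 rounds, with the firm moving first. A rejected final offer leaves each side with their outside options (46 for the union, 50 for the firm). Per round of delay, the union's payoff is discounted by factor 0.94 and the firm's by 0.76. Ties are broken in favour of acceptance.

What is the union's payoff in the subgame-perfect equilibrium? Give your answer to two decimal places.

Round 6 (the union proposes): the firm gets 50 if talks fail, so the union offers 50 and keeps 150.
Round 5 (the firm proposes): the union can get 150 next round, worth 0.94 × 150 = 141 now; the firm offers that and keeps 59.
Round 4 (the union proposes): the firm can get 59 next round, worth 0.76 × 59 = 44.84 now. The union offers 44.84 and keeps 200 − 44.84 = 155.16.
Round 3 (the firm proposes): the union can get 155.16 next round, worth 0.94 × 155.16 = 145.8504 now; the firm offers that and keeps 54.1496.
Round 2 (the union proposes): the firm can get 54.1496 next round, worth 0.76 × 54.1496 = 41.153696 now; the union offers that and keeps 158.846304.
Round 1 (the firm proposes): the union can get 158.846304 next round, worth 0.94 × 158.846304 = 149.31552576 now; the firm offers that and keeps 50.68447424.

149.32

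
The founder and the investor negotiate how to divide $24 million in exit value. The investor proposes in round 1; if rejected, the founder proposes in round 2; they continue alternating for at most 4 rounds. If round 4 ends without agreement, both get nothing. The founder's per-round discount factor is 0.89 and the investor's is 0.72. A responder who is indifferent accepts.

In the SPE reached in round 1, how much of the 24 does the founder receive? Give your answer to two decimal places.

19.67

Round 4 (the founder proposes): the investor will accept anything ≥ 0, so the founder offers 0 and keeps 24.
Round 3 (the investor proposes): the founder can get 24 next round, worth 0.89 × 24 = 21.36 now, so the investor offers 21.36, keeping 2.64.
Round 2 (the founder proposes): the investor can get 2.64 next round, worth 0.72 × 2.64 = 1.9008 now, so the founder offers 1.9008, keeping 22.0992.
Round 1 (the investor proposes): the founder can get 22.0992 next round, worth 0.89 × 22.0992 = 19.668288 now; the investor offers that and keeps 4.331712.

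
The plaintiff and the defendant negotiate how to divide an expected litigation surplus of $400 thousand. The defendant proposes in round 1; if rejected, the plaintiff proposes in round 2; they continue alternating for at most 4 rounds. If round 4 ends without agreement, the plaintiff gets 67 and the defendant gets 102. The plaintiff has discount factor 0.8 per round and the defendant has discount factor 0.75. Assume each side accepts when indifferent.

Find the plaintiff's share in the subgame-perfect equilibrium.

223.04

By backward induction:
Round 4 (the plaintiff proposes): the defendant gets 102 if talks fail, so the plaintiff offers 102 and keeps 298.
Round 3 (the defendant proposes): the plaintiff can get 298 next round, worth 0.8 × 298 = 238.4 now. The defendant offers 238.4 and keeps 400 − 238.4 = 161.6.
Round 2 (the plaintiff proposes): the defendant can get 161.6 next round, worth 0.75 × 161.6 = 121.2 now; the plaintiff offers that and keeps 278.8.
Round 1 (the defendant proposes): the plaintiff can get 278.8 next round, worth 0.8 × 278.8 = 223.04 now, so the defendant offers 223.04, keeping 176.96.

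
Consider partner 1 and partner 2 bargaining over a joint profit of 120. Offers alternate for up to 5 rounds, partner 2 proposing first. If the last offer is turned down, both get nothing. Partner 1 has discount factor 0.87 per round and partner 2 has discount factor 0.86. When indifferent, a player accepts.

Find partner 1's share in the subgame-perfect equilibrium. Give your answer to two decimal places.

Round 5 (partner 2 proposes): rejection yields 0 for partner 1; partner 2 offers 0 and keeps 120.
Round 4 (partner 1 proposes): partner 2 can get 120 next round, worth 0.86 × 120 = 103.2 now. Partner 1 offers 103.2 and keeps 120 − 103.2 = 16.8.
Round 3 (partner 2 proposes): partner 1 can get 16.8 next round, worth 0.87 × 16.8 = 14.616 now. Partner 2 offers 14.616 and keeps 120 − 14.616 = 105.384.
Round 2 (partner 1 proposes): partner 2 can get 105.384 next round, worth 0.86 × 105.384 = 90.63024 now, so partner 1 offers 90.63024, keeping 29.36976.
Round 1 (partner 2 proposes): partner 1 can get 29.36976 next round, worth 0.87 × 29.36976 = 25.5516912 now; partner 2 offers that and keeps 94.4483088.

25.55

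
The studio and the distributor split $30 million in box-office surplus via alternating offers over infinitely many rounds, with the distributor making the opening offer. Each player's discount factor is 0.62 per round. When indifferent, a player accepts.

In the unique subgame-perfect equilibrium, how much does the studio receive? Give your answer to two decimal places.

11.48

In a stationary SPE each proposer offers the other exactly their discounted continuation value.
If the distributor keeps x when proposing and the studio keeps y when proposing, then x = 30 − 0.62y and y = 30 − 0.62x.
Solving: x = 30(1 − 0.62) / (1 − 0.62·0.62) = 11.4 / 0.6156 ≈ 18.5185.
The studio gets 30 − 18.5185 ≈ 11.4815.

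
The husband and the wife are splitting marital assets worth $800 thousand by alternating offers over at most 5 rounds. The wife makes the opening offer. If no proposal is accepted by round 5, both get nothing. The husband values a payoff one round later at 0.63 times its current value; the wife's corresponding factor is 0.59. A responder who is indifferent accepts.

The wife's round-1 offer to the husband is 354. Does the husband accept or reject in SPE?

Accept

Round 5 (the wife proposes): rejection yields 0 for the husband; the wife offers 0 and keeps 800.
Round 4 (the husband proposes): the wife can get 800 next round, worth 0.59 × 800 = 472 now; the husband offers that and keeps 328.
Round 3 (the wife proposes): the husband can get 328 next round, worth 0.63 × 328 = 206.64 now; the wife offers that and keeps 593.36.
Round 2 (the husband proposes): the wife can get 593.36 next round, worth 0.59 × 593.36 = 350.0824 now. The husband offers 350.0824 and keeps 800 − 350.0824 = 449.9176.
So by rejecting in round 1, the husband gets 449.9176 next round, worth 0.63 × 449.9176 = 283.448088 now.
Offer 354 ≥ 283.448088, so the husband accepts.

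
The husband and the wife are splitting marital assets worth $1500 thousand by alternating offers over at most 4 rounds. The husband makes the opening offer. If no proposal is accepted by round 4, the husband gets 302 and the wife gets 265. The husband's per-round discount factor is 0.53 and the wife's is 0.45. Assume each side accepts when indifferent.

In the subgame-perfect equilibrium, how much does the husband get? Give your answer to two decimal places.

1054.17

Work backward from the last round.
Round 4 (the wife proposes): the husband gets 302 if talks fail, so the wife offers 302 and keeps 1198.
Round 3 (the husband proposes): the wife can get 1198 next round, worth 0.45 × 1198 = 539.1 now. The husband offers 539.1 and keeps 1500 − 539.1 = 960.9.
Round 2 (the wife proposes): the husband can get 960.9 next round, worth 0.53 × 960.9 = 509.277 now; the wife offers that and keeps 990.723.
Round 1 (the husband proposes): the wife can get 990.723 next round, worth 0.45 × 990.723 = 445.82535 now, so the husband offers 445.82535, keeping 1054.17465.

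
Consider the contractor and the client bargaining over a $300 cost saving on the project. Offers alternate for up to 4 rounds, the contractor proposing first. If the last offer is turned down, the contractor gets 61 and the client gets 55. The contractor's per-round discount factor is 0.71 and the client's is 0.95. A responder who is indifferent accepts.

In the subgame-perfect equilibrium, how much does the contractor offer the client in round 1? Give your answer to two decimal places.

235.80

Round 4 (the client proposes): the contractor gets 61 if talks fail, so the client offers 61 and keeps 239.
Round 3 (the contractor proposes): the client can get 239 next round, worth 0.95 × 239 = 227.05 now; the contractor offers that and keeps 72.95.
Round 2 (the client proposes): the contractor can get 72.95 next round, worth 0.71 × 72.95 = 51.7945 now, so the client offers 51.7945, keeping 248.2055.
Round 1 (the contractor proposes): the client can get 248.2055 next round, worth 0.95 × 248.2055 = 235.795225 now. The contractor offers 235.795225 and keeps 300 − 235.795225 = 64.204775.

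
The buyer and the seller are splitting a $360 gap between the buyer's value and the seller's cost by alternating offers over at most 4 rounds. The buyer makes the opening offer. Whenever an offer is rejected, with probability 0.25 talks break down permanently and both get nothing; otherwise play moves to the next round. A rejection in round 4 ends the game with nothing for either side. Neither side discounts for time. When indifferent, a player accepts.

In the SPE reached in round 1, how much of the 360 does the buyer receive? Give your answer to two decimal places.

140.63

Round 4 (the seller proposes): rejection yields 0 for the buyer; the seller offers 0 and keeps 360.
Round 3 (the buyer proposes): rejecting gives the seller an expected 0.75 × 360 = 270, so the buyer offers 270, keeping 90.
Round 2 (the seller proposes): rejecting gives the buyer an expected 0.75 × 90 = 67.5. The seller offers 67.5 and keeps 360 − 67.5 = 292.5.
Round 1 (the buyer proposes): rejecting gives the seller an expected 0.75 × 292.5 = 219.375, so the buyer offers 219.375, keeping 140.625.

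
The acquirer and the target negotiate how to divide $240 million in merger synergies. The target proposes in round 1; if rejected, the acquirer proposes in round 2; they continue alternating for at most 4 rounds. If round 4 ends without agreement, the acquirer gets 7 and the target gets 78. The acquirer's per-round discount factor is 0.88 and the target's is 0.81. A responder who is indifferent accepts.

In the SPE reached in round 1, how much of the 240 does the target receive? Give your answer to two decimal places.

98.26

Solve by backward induction from round 4.
Round 4 (the acquirer proposes): the target gets 78 if talks fail, so the acquirer offers 78 and keeps 162.
Round 3 (the target proposes): the acquirer can get 162 next round, worth 0.88 × 162 = 142.56 now. The target offers 142.56 and keeps 240 − 142.56 = 97.44.
Round 2 (the acquirer proposes): the target can get 97.44 next round, worth 0.81 × 97.44 = 78.9264 now; the acquirer offers that and keeps 161.0736.
Round 1 (the target proposes): the acquirer can get 161.0736 next round, worth 0.88 × 161.0736 = 141.744768 now. The target offers 141.744768 and keeps 240 − 141.744768 = 98.255232.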